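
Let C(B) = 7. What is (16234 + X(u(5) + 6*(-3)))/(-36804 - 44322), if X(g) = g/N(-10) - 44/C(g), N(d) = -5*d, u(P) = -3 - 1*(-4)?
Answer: -5679581/28394100 ≈ -0.20003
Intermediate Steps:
u(P) = 1 (u(P) = -3 + 4 = 1)
X(g) = -44/7 + g/50 (X(g) = g/((-5*(-10))) - 44/7 = g/50 - 44*⅐ = g*(1/50) - 44/7 = g/50 - 44/7 = -44/7 + g/50)
(16234 + X(u(5) + 6*(-3)))/(-36804 - 44322) = (16234 + (-44/7 + (1 + 6*(-3))/50))/(-36804 - 44322) = (16234 + (-44/7 + (1 - 18)/50))/(-81126) = (16234 + (-44/7 + (1/50)*(-17)))*(-1/81126) = (16234 + (-44/7 - 17/50))*(-1/81126) = (16234 - 2319/350)*(-1/81126) = (5679581/350)*(-1/81126) = -5679581/28394100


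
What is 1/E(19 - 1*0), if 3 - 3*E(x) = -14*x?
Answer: 3/269 ≈ 0.011152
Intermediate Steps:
E(x) = 1 + 14*x/3 (E(x) = 1 - (-14)*x/3 = 1 + 14*x/3)
1/E(19 - 1*0) = 1/(1 + 14*(19 - 1*0)/3) = 1/(1 + 14*(19 + 0)/3) = 1/(1 + (14/3)*19) = 1/(1 + 266/3) = 1/(269/3) = 3/269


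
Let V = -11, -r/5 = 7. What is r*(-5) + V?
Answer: 164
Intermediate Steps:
r = -35 (r = -5*7 = -35)
r*(-5) + V = -35*(-5) - 11 = 175 - 11 = 164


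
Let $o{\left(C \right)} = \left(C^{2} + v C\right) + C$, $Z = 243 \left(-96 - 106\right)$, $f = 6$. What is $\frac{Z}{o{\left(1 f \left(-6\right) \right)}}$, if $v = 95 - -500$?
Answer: $\frac{2727}{1120} \approx 2.4348$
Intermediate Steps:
$v = 595$ ($v = 95 + 500 = 595$)
$Z = -49086$ ($Z = 243 \left(-202\right) = -49086$)
$o{\left(C \right)} = C^{2} + 596 C$ ($o{\left(C \right)} = \left(C^{2} + 595 C\right) + C = C^{2} + 596 C$)
$\frac{Z}{o{\left(1 f \left(-6\right) \right)}} = - \frac{49086}{1 \cdot 6 \left(-6\right) \left(596 + 1 \cdot 6 \left(-6\right)\right)} = - \frac{49086}{6 \left(-6\right) \left(596 + 6 \left(-6\right)\right)} = - \frac{49086}{\left(-36\right) \left(596 - 36\right)} = - \frac{49086}{\left(-36\right) 560} = - \frac{49086}{-20160} = \left(-49086\right) \left(- \frac{1}{20160}\right) = \frac{2727}{1120}$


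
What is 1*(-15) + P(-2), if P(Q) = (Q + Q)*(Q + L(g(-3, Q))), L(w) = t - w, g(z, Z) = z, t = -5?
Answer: 1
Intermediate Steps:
L(w) = -5 - w
P(Q) = 2*Q*(-2 + Q) (P(Q) = (Q + Q)*(Q + (-5 - 1*(-3))) = (2*Q)*(Q + (-5 + 3)) = (2*Q)*(Q - 2) = (2*Q)*(-2 + Q) = 2*Q*(-2 + Q))
1*(-15) + P(-2) = 1*(-15) + 2*(-2)*(-2 - 2) = -15 + 2*(-2)*(-4) = -15 + 16 = 1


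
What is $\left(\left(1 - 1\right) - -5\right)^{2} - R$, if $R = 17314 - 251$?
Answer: $-17038$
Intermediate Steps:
$R = 17063$
$\left(\left(1 - 1\right) - -5\right)^{2} - R = \left(\left(1 - 1\right) - -5\right)^{2} - 17063 = \left(\left(1 - 1\right) + 5\right)^{2} - 17063 = \left(0 + 5\right)^{2} - 17063 = 5^{2} - 17063 = 25 - 17063 = -17038$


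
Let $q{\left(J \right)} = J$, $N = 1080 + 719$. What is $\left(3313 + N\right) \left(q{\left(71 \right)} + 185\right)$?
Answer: $1308672$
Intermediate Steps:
$N = 1799$
$\left(3313 + N\right) \left(q{\left(71 \right)} + 185\right) = \left(3313 + 1799\right) \left(71 + 185\right) = 5112 \cdot 256 = 1308672$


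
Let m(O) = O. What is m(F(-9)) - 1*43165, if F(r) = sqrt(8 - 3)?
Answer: -43165 + sqrt(5) ≈ -43163.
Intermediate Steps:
F(r) = sqrt(5)
m(F(-9)) - 1*43165 = sqrt(5) - 1*43165 = sqrt(5) - 43165 = -43165 + sqrt(5)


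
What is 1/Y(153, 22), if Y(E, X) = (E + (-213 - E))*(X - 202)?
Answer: 1/38340 ≈ 2.6082e-5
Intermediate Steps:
Y(E, X) = 43026 - 213*X (Y(E, X) = -213*(-202 + X) = 43026 - 213*X)
1/Y(153, 22) = 1/(43026 - 213*22) = 1/(43026 - 4686) = 1/38340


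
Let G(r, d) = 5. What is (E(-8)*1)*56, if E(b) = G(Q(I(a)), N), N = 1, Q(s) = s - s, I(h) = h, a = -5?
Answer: 280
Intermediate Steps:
Q(s) = 0
E(b) = 5
(E(-8)*1)*56 = (5*1)*56 = 5*56 = 280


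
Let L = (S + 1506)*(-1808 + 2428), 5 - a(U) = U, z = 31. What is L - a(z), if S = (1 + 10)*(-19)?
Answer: 804166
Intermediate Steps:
S = -209 (S = 11*(-19) = -209)
a(U) = 5 - U
L = 804140 (L = (-209 + 1506)*(-1808 + 2428) = 1297*620 = 804140)
L - a(z) = 804140 - (5 - 1*31) = 804140 - (5 - 31) = 804140 - 1*(-26) = 804140 + 26 = 804166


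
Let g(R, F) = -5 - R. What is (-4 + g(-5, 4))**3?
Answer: -64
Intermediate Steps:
(-4 + g(-5, 4))**3 = (-4 + (-5 - 1*(-5)))**3 = (-4 + (-5 + 5))**3 = (-4 + 0)**3 = (-4)**3 = -64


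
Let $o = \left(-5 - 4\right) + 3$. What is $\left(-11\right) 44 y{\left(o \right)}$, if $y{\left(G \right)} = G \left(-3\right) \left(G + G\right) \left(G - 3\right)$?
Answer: $-940896$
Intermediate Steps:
$o = -6$ ($o = \left(-5 - 4\right) + 3 = -9 + 3 = -6$)
$y{\left(G \right)} = - 6 G^{2} \left(-3 + G\right)$ ($y{\left(G \right)} = - 3 G 2 G \left(-3 + G\right) = - 6 G^{2} \left(-3 + G\right)$)
$\left(-11\right) 44 y{\left(o \right)} = \left(-11\right) 44 \cdot 6 \left(-6\right)^{2} \left(3 - -6\right) = - 484 \cdot 6 \cdot 36 \left(3 + 6\right) = - 484 \cdot 6 \cdot 36 \cdot 9 = \left(-484\right) 1944 = -940896$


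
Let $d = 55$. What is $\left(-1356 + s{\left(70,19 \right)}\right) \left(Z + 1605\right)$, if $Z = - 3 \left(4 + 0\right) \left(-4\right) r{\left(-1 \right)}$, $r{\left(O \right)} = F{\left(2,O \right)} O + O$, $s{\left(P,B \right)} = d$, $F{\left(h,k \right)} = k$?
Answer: $-2088105$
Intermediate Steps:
$s{\left(P,B \right)} = 55$
$r{\left(O \right)} = O + O^{2}$ ($r{\left(O \right)} = O O + O = O^{2} + O = O + O^{2}$)
$Z = 0$ ($Z = - 3 \left(4 + 0\right) \left(-4\right) \left(- (1 - 1)\right) = \left(-3\right) 4 \left(-4\right) \left(\left(-1\right) 0\right) = \left(-12\right) \left(-4\right) 0 = 48 \cdot 0 = 0$)
$\left(-1356 + s{\left(70,19 \right)}\right) \left(Z + 1605\right) = \left(-1356 + 55\right) \left(0 + 1605\right) = \left(-1301\right) 1605 = -2088105$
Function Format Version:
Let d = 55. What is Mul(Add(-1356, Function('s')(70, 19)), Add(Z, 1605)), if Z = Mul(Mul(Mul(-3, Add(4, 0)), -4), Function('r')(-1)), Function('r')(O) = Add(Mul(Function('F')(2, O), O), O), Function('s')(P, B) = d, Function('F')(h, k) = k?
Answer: -2088105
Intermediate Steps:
Function('s')(P, B) = 55
Function('r')(O) = Add(O, Pow(O, 2)) (Function('r')(O) = Add(Mul(O, O), O) = Add(Pow(O, 2), O) = Add(O, Pow(O, 2)))
Z = 0 (Z = Mul(Mul(Mul(-3, Add(4, 0)), -4), Mul(-1, Add(1, -1))) = Mul(Mul(Mul(-3, 4), -4), Mul(-1, 0)) = Mul(Mul(-12, -4), 0) = Mul(48, 0) = 0)
Mul(Add(-1356, Function('s')(70, 19)), Add(Z, 1605)) = Mul(Add(-1356, 55), Add(0, 1605)) = Mul(-1301, 1605) = -2088105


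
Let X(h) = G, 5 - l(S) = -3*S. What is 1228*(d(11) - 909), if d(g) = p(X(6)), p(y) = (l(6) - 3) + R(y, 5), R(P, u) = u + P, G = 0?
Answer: -1085552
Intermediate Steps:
R(P, u) = P + u
l(S) = 5 + 3*S (l(S) = 5 - (-3)*S = 5 + 3*S)
X(h) = 0
p(y) = 25 + y (p(y) = ((5 + 3*6) - 3) + (y + 5) = ((5 + 18) - 3) + (5 + y) = (23 - 3) + (5 + y) = 20 + (5 + y) = 25 + y)
d(g) = 25 (d(g) = 25 + 0 = 25)
1228*(d(11) - 909) = 1228*(25 - 909) = 1228*(-884) = -1085552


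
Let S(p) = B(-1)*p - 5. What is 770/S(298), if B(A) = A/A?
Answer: 770/293 ≈ 2.6280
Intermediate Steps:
B(A) = 1
S(p) = -5 + p (S(p) = 1*p - 5 = p - 5 = -5 + p)
770/S(298) = 770/(-5 + 298) = 770/293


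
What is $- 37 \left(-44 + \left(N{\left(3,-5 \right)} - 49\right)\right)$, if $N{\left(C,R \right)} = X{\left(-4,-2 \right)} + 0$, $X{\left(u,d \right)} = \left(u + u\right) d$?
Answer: $2849$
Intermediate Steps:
$X{\left(u,d \right)} = 2 d u$ ($X{\left(u,d \right)} = 2 u d = 2 d u$)
$N{\left(C,R \right)} = 16$ ($N{\left(C,R \right)} = 2 \left(-2\right) \left(-4\right) + 0 = 16 + 0 = 16$)
$- 37 \left(-44 + \left(N{\left(3,-5 \right)} - 49\right)\right) = - 37 \left(-44 + \left(16 - 49\right)\right) = - 37 \left(-44 - 33\right) = \left(-37\right) \left(-77\right) = 2849$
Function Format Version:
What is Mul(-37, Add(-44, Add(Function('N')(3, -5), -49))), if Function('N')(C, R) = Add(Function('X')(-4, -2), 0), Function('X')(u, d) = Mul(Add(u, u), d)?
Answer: 2849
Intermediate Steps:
Function('X')(u, d) = Mul(2, d, u) (Function('X')(u, d) = Mul(Mul(2, u), d) = Mul(2, d, u))
Function('N')(C, R) = 16 (Function('N')(C, R) = Add(Mul(2, -2, -4), 0) = Add(16, 0) = 16)
Mul(-37, Add(-44, Add(Function('N')(3, -5), -49))) = Mul(-37, Add(-44, Add(16, -49))) = Mul(-37, Add(-44, -33)) = Mul(-37, -77) = 2849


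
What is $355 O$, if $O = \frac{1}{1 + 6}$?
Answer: $\frac{355}{7} \approx 50.714$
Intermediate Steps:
$O = \frac{1}{7} \approx 0.14286$
$355 O = 355 \cdot \frac{1}{7} = \frac{355}{7}$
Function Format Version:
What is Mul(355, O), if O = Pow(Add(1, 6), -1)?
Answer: Rational(355, 7) ≈ 50.714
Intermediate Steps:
O = Rational(1, 7) (O = Pow(7, -1) = Rational(1, 7) ≈ 0.14286)
Mul(355, O) = Mul(355, Rational(1, 7)) = Rational(355, 7)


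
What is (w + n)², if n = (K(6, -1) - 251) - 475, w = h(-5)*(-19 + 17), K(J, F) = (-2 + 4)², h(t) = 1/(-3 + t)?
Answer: 8334769/16 ≈ 5.2092e+5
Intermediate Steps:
K(J, F) = 4 (K(J, F) = 2² = 4)
w = ¼ (w = (-19 + 17)/(-3 - 5) = -2/(-8) = -⅛*(-2) = ¼ ≈ 0.25000)
n = -722 (n = (4 - 251) - 475 = -247 - 475 = -722)
(w + n)² = (¼ - 722)² = (-2887/4)² = 8334769/16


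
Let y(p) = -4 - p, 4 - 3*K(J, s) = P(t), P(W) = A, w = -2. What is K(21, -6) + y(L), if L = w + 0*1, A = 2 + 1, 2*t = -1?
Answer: -5/3 ≈ -1.6667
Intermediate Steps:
t = -1/2 (t = (1/2)*(-1) = -1/2 ≈ -0.50000)
A = 3
P(W) = 3
L = -2 (L = -2 + 0*1 = -2 + 0 = -2)
K(J, s) = 1/3 (K(J, s) = 4/3 - 1/3*3 = 4/3 - 1 = 1/3)
K(21, -6) + y(L) = 1/3 + (-4 - 1*(-2)) = 1/3 + (-4 + 2) = 1/3 - 2 = -5/3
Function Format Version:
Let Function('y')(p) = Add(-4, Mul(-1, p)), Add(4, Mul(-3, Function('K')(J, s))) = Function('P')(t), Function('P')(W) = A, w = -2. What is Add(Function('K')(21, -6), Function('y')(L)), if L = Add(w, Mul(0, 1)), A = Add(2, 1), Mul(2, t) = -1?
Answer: Rational(-5, 3) ≈ -1.6667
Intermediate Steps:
t = Rational(-1, 2) (t = Mul(Rational(1, 2), -1) = Rational(-1, 2) ≈ -0.50000)
A = 3
Function('P')(W) = 3
L = -2 (L = Add(-2, Mul(0, 1)) = Add(-2, 0) = -2)
Function('K')(J, s) = Rational(1, 3) (Function('K')(J, s) = Add(Rational(4, 3), Mul(Rational(-1, 3), 3)) = Add(Rational(4, 3), -1) = Rational(1, 3))
Add(Function('K')(21, -6), Function('y')(L)) = Add(Rational(1, 3), Add(-4, Mul(-1, -2))) = Add(Rational(1, 3), Add(-4, 2)) = Add(Rational(1, 3), -2) = Rational(-5, 3)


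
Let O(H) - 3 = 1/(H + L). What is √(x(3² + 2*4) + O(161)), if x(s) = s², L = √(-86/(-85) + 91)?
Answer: √(3996105 + 876*√73865)/√(13685 + 3*√73865) ≈ 17.088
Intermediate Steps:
L = 3*√73865/85 (L = √(-86*(-1/85) + 91) = √(86/85 + 91) = √(7821/85) = 3*√73865/85 ≈ 9.5923)
O(H) = 3 + 1/(H + 3*√73865/85)
√(x(3² + 2*4) + O(161)) = √((3² + 2*4)² + (85 + 9*√73865 + 255*161)/(3*√73865 + 85*161)) = √((9 + 8)² + (85 + 9*√73865 + 41055)/(3*√73865 + 13685)) = √(17² + (41140 + 9*√73865)/(13685 + 3*√73865)) = √(289 + (41140 + 9*√73865)/(13685 + 3*√73865))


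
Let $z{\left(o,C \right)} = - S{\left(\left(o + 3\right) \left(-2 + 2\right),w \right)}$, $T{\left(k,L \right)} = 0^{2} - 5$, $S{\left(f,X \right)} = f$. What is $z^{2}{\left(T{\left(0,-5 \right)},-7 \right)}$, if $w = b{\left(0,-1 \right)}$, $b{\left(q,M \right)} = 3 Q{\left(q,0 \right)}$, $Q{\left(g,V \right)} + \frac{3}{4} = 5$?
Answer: $0$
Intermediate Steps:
$Q{\left(g,V \right)} = \frac{17}{4}$ ($Q{\left(g,V \right)} = - \frac{3}{4} + 5 = \frac{17}{4}$)
$b{\left(q,M \right)} = \frac{51}{4}$ ($b{\left(q,M \right)} = 3 \cdot \frac{17}{4} = \frac{51}{4}$)
$w = \frac{51}{4} \approx 12.75$
$T{\left(k,L \right)} = -5$ ($T{\left(k,L \right)} = 0 - 5 = -5$)
$z{\left(o,C \right)} = 0$ ($z{\left(o,C \right)} = - \left(o + 3\right) \left(-2 + 2\right) = - \left(3 + o\right) 0 = \left(-1\right) 0 = 0$)
$z^{2}{\left(T{\left(0,-5 \right)},-7 \right)} = 0^{2} = 0$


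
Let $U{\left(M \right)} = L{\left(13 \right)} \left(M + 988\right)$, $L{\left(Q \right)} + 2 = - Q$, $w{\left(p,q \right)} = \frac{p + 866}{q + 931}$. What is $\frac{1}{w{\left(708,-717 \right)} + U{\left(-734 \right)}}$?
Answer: $- \frac{107}{406883} \approx -0.00026297$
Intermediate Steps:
$w{\left(p,q \right)} = \frac{866 + p}{931 + q}$
$L{\left(Q \right)} = -2 - Q$
$U{\left(M \right)} = -14820 - 15 M$ ($U{\left(M \right)} = \left(-2 - 13\right) \left(M + 988\right) = \left(-2 - 13\right) \left(988 + M\right) = - 15 \left(988 + M\right) = -14820 - 15 M$)
$\frac{1}{w{\left(708,-717 \right)} + U{\left(-734 \right)}} = \frac{1}{\frac{866 + 708}{931 - 717} - 3810} = \frac{1}{\frac{1}{214} \cdot 1574 + \left(-14820 + 11010\right)} = \frac{1}{\frac{1}{214} \cdot 1574 - 3810} = \frac{1}{\frac{787}{107} - 3810} = \frac{1}{- \frac{406883}{107}} = - \frac{107}{406883}$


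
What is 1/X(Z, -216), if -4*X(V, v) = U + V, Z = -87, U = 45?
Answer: 2/21 ≈ 0.095238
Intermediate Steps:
X(V, v) = -45/4 - V/4 (X(V, v) = -(45 + V)/4 = -45/4 - V/4)
1/X(Z, -216) = 1/(-45/4 - 1/4*(-87)) = 1/(-45/4 + 87/4) = 1/(21/2) = 2/21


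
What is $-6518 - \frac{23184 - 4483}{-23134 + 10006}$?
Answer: $- \frac{85549603}{13128} \approx -6516.6$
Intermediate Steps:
$-6518 - \frac{23184 - 4483}{-23134 + 10006} = -6518 - \frac{18701}{-13128} = -6518 - 18701 \left(- \frac{1}{13128}\right) = -6518 - - \frac{18701}{13128} = -6518 + \frac{18701}{13128} = - \frac{85549603}{13128}$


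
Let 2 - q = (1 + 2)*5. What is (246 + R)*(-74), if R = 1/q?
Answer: -236578/13 ≈ -18198.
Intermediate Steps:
q = -13 (q = 2 - (1 + 2)*5 = 2 - 3*5 = 2 - 1*15 = 2 - 15 = -13)
R = -1/13 (R = 1/(-13) = -1/13 ≈ -0.076923)
(246 + R)*(-74) = (246 - 1/13)*(-74) = (3197/13)*(-74) = -236578/13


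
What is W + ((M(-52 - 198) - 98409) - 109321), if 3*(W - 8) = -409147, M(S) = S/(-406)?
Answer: -209559164/609 ≈ -3.4410e+5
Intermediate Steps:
M(S) = -S/406 (M(S) = S*(-1/406) = -S/406)
W = -409123/3 (W = 8 + (1/3)*(-409147) = 8 - 409147/3 = -409123/3 ≈ -1.3637e+5)
W + ((M(-52 - 198) - 98409) - 109321) = -409123/3 + ((-(-52 - 198)/406 - 98409) - 109321) = -409123/3 + ((-1/406*(-250) - 98409) - 109321) = -409123/3 + ((125/203 - 98409) - 109321) = -409123/3 + (-19976902/203 - 109321) = -409123/3 - 42169065/203 = -209559164/609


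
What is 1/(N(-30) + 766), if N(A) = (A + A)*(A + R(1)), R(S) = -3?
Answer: 1/2746 ≈ 0.00036417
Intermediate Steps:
N(A) = 2*A*(-3 + A) (N(A) = (A + A)*(A - 3) = (2*A)*(-3 + A) = 2*A*(-3 + A))
1/(N(-30) + 766) = 1/(2*(-30)*(-3 - 30) + 766) = 1/(2*(-30)*(-33) + 766) = 1/(1980 + 766) = 1/2746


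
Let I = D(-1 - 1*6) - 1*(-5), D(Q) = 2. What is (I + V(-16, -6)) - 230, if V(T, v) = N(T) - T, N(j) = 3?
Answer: -204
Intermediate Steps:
V(T, v) = 3 - T
I = 7 (I = 2 - 1*(-5) = 2 + 5 = 7)
(I + V(-16, -6)) - 230 = (7 + (3 - 1*(-16))) - 230 = (7 + (3 + 16)) - 230 = (7 + 19) - 230 = 26 - 230 = -204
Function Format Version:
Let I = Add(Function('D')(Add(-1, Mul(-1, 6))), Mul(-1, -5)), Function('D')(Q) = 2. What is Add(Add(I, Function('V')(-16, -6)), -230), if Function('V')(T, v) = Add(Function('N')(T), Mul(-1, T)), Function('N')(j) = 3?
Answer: -204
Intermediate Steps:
Function('V')(T, v) = Add(3, Mul(-1, T))
I = 7 (I = Add(2, Mul(-1, -5)) = Add(2, 5) = 7)
Add(Add(I, Function('V')(-16, -6)), -230) = Add(Add(7, Add(3, Mul(-1, -16))), -230) = Add(Add(7, Add(3, 16)), -230) = Add(Add(7, 19), -230) = Add(26, -230) = -204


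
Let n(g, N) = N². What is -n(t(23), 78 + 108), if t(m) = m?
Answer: -34596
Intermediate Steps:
-n(t(23), 78 + 108) = -(78 + 108)² = -1*186² = -1*34596 = -34596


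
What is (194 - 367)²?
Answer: 29929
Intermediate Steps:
(194 - 367)² = (-173)² = 29929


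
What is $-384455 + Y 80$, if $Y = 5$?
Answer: $-384055$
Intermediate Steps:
$-384455 + Y 80 = -384455 + 5 \cdot 80 = -384455 + 400 = -384055$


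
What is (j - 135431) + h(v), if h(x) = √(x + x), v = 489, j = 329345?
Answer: 193914 + √978 ≈ 1.9395e+5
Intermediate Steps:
h(x) = √2*√x (h(x) = √(2*x) = √2*√x)
(j - 135431) + h(v) = (329345 - 135431) + √2*√489 = 193914 + √978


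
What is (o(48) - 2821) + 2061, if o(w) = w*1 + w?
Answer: -664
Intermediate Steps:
o(w) = 2*w (o(w) = w + w = 2*w)
(o(48) - 2821) + 2061 = (2*48 - 2821) + 2061 = (96 - 2821) + 2061 = -2725 + 2061 = -664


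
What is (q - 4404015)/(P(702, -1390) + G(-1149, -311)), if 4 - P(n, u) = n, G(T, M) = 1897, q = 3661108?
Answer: -67537/109 ≈ -619.61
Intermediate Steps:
P(n, u) = 4 - n
(q - 4404015)/(P(702, -1390) + G(-1149, -311)) = (3661108 - 4404015)/((4 - 1*702) + 1897) = -742907/((4 - 702) + 1897) = -742907/(-698 + 1897) = -742907/1199 = -742907*1/1199 = -67537/109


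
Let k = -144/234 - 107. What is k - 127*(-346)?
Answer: 569847/13 ≈ 43834.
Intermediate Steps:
k = -1399/13 (k = -144*1/234 - 107 = -8/13 - 107 = -1399/13 ≈ -107.62)
k - 127*(-346) = -1399/13 - 127*(-346) = -1399/13 + 43942 = 569847/13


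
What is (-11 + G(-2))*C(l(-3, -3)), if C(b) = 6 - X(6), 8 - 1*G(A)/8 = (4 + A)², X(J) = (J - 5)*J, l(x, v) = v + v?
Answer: 0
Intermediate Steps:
l(x, v) = 2*v
X(J) = J*(-5 + J) (X(J) = (-5 + J)*J = J*(-5 + J))
G(A) = 64 - 8*(4 + A)²
C(b) = 0 (C(b) = 6 - 6*(-5 + 6) = 6 - 6 = 0)
(-11 + G(-2))*C(l(-3, -3)) = (-11 + (64 - 8*(4 - 2)²))*0 = (-11 + (64 - 8*2²))*0 = (-11 + (64 - 8*4))*0 = (-11 + (64 - 32))*0 = (-11 + 32)*0 = 21*0 = 0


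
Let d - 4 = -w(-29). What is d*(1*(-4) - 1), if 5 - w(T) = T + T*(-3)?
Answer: -285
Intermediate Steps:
w(T) = 5 + 2*T (w(T) = 5 - (T + T*(-3)) = 5 - (T - 3*T) = 5 - (-2)*T = 5 + 2*T)
d = 57 (d = 4 - (5 + 2*(-29)) = 4 - (5 - 58) = 4 - 1*(-53) = 4 + 53 = 57)
d*(1*(-4) - 1) = 57*(1*(-4) - 1) = 57*(-4 - 1) = 57*(-5) = -285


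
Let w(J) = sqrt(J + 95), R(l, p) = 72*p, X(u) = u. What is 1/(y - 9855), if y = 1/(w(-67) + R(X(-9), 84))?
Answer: -360478903932/3552519538646821 + 2*sqrt(7)/3552519538646821 ≈ -0.00010147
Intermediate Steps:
w(J) = sqrt(95 + J)
y = 1/(6048 + 2*sqrt(7)) (y = 1/(sqrt(95 - 67) + 72*84) = 1/(sqrt(28) + 6048) = 1/(2*sqrt(7) + 6048) = 1/(6048 + 2*sqrt(7)) ≈ 0.00016520)
1/(y - 9855) = 1/((216/1306367 - sqrt(7)/18289138) - 9855) = 1/(-12874246569/1306367 - sqrt(7)/18289138)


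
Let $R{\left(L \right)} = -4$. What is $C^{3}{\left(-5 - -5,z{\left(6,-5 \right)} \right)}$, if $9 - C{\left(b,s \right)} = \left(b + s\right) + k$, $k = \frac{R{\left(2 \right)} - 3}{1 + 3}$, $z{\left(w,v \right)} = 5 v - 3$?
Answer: $\frac{3723875}{64} \approx 58186.0$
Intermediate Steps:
$z{\left(w,v \right)} = -3 + 5 v$
$k = - \frac{7}{4}$ ($k = \frac{-4 - 3}{1 + 3} = - \frac{7}{4} \approx -1.75$)
$C{\left(b,s \right)} = \frac{43}{4} - b - s$ ($C{\left(b,s \right)} = 9 - \left(\left(b + s\right) - \frac{7}{4}\right) = 9 - \left(- \frac{7}{4} + b + s\right) = \frac{43}{4} - b - s$)
$C^{3}{\left(-5 - -5,z{\left(6,-5 \right)} \right)} = \left(\frac{43}{4} - \left(-5 - -5\right) - \left(-3 + 5 \left(-5\right)\right)\right)^{3} = \left(\frac{43}{4} - \left(-5 + 5\right) - \left(-3 - 25\right)\right)^{3} = \left(\frac{43}{4} - 0 - -28\right)^{3} = \left(\frac{43}{4} + 0 + 28\right)^{3} = \left(\frac{155}{4}\right)^{3} = \frac{3723875}{64}$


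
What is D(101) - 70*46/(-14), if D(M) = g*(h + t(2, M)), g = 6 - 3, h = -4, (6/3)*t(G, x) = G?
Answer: 221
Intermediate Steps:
t(G, x) = G/2
g = 3
D(M) = -9 (D(M) = 3*(-4 + (1/2)*2) = 3*(-4 + 1) = 3*(-3) = -9)
D(101) - 70*46/(-14) = -9 - 70*46/(-14) = -9 - 70*46*(-1/14) = -9 - 70*(-23)/7 = -9 - 1*(-230) = -9 + 230 = 221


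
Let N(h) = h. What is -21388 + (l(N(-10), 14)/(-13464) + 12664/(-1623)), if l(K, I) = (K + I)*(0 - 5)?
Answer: -38961882631/1821006 ≈ -21396.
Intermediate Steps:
l(K, I) = -5*I - 5*K (l(K, I) = (I + K)*(-5) = -5*I - 5*K)
-21388 + (l(N(-10), 14)/(-13464) + 12664/(-1623)) = -21388 + ((-5*14 - 5*(-10))/(-13464) + 12664/(-1623)) = -21388 + ((-70 + 50)*(-1/13464) + 12664*(-1/1623)) = -21388 + (-20*(-1/13464) - 12664/1623) = -21388 + (5/3366 - 12664/1623) = -21388 - 14206303/1821006 = -38961882631/1821006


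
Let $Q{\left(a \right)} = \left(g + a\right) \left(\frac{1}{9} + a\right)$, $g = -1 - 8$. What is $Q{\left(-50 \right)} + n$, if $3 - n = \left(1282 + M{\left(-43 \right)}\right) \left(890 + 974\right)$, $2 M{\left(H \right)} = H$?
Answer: $- \frac{21119630}{9} \approx -2.3466 \cdot 10^{6}$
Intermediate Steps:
$M{\left(H \right)} = \frac{H}{2}$
$g = -9$
$Q{\left(a \right)} = \left(-9 + a\right) \left(\frac{1}{9} + a\right)$
$n = -2349569$ ($n = 3 - \left(1282 + \frac{1}{2} \left(-43\right)\right) \left(890 + 974\right) = 3 - \left(1282 - \frac{43}{2}\right) 1864 = 3 - \frac{2521}{2} \cdot 1864 = 3 - 2349572 = -2349569$)
$Q{\left(-50 \right)} + n = \left(-1 + \left(-50\right)^{2} - - \frac{4000}{9}\right) - 2349569 = \left(-1 + 2500 + \frac{4000}{9}\right) - 2349569 = \frac{26491}{9} - 2349569 = - \frac{21119630}{9}$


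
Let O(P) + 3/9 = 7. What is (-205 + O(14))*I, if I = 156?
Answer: -30940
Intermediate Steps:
O(P) = 20/3 (O(P) = -⅓ + 7 = 20/3)
(-205 + O(14))*I = (-205 + 20/3)*156 = -595/3*156 = -30940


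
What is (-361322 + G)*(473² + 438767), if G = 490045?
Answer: 85278472608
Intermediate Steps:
(-361322 + G)*(473² + 438767) = (-361322 + 490045)*(473² + 438767) = 128723*(223729 + 438767) = 128723*662496 = 85278472608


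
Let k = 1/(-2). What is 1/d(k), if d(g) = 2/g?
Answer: -¼ ≈ -0.25000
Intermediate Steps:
k = -½ ≈ -0.50000
1/d(k) = 1/(2/(-½)) = 1/(2*(-2)) = 1/(-4) = -¼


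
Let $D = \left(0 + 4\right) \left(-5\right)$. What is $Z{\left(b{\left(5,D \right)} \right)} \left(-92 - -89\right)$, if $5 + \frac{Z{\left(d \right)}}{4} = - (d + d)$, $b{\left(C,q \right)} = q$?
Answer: $-420$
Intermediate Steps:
$D = -20$ ($D = 4 \left(-5\right) = -20$)
$Z{\left(d \right)} = -20 - 8 d$ ($Z{\left(d \right)} = -20 + 4 \left(- (d + d)\right) = -20 + 4 \left(- 2 d\right) = -20 - 8 d$)
$Z{\left(b{\left(5,D \right)} \right)} \left(-92 - -89\right) = \left(-20 - -160\right) \left(-92 - -89\right) = \left(-20 + 160\right) \left(-92 + 89\right) = 140 \left(-3\right) = -420$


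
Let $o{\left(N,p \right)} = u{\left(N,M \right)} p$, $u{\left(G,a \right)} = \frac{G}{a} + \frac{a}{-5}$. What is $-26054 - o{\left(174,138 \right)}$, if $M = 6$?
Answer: $- \frac{149452}{5} \approx -29890.0$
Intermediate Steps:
$u{\left(G,a \right)} = - \frac{a}{5} + \frac{G}{a}$ ($u{\left(G,a \right)} = \frac{G}{a} + a \left(- \frac{1}{5}\right) = \frac{G}{a} - \frac{a}{5} = - \frac{a}{5} + \frac{G}{a}$)
$o{\left(N,p \right)} = p \left(- \frac{6}{5} + \frac{N}{6}\right)$ ($o{\left(N,p \right)} = \left(\left(- \frac{1}{5}\right) 6 + \frac{N}{6}\right) p = \left(- \frac{6}{5} + N \frac{1}{6}\right) p = \left(- \frac{6}{5} + \frac{N}{6}\right) p = p \left(- \frac{6}{5} + \frac{N}{6}\right)$)
$-26054 - o{\left(174,138 \right)} = -26054 - \frac{1}{30} \cdot 138 \left(-36 + 5 \cdot 174\right) = -26054 - \frac{1}{30} \cdot 138 \left(-36 + 870\right) = -26054 - \frac{1}{30} \cdot 138 \cdot 834 = -26054 - \frac{19182}{5} = - \frac{149452}{5}$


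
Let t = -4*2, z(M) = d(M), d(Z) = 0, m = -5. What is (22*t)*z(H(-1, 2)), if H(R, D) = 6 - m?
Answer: 0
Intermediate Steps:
H(R, D) = 11 (H(R, D) = 6 - 1*(-5) = 6 + 5 = 11)
z(M) = 0
t = -8
(22*t)*z(H(-1, 2)) = (22*(-8))*0 = -176*0 = 0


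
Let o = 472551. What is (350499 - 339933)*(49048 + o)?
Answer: 5511215034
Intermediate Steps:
(350499 - 339933)*(49048 + o) = (350499 - 339933)*(49048 + 472551) = 10566*521599 = 5511215034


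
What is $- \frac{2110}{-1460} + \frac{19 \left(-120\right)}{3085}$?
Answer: $\frac{63611}{90082} \approx 0.70615$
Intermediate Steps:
$- \frac{2110}{-1460} + \frac{19 \left(-120\right)}{3085} = \left(-2110\right) \left(- \frac{1}{1460}\right) - \frac{456}{617} = \frac{211}{146} - \frac{456}{617} = \frac{63611}{90082}$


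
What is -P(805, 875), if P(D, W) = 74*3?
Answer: -222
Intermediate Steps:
P(D, W) = 222
-P(805, 875) = -1*222 = -222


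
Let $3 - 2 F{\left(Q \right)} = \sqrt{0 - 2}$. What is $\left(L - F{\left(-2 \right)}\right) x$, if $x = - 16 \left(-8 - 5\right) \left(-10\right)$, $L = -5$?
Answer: $13520 - 1040 i \sqrt{2} \approx 13520.0 - 1470.8 i$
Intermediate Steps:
$F{\left(Q \right)} = \frac{3}{2} - \frac{i \sqrt{2}}{2}$ ($F{\left(Q \right)} = \frac{3}{2} - \frac{\sqrt{0 - 2}}{2} = \frac{3}{2} - \frac{\sqrt{-2}}{2} = \frac{3}{2} - \frac{i \sqrt{2}}{2}$)
$x = -2080$ ($x = \left(-16\right) \left(-13\right) \left(-10\right) = 208 \left(-10\right) = -2080$)
$\left(L - F{\left(-2 \right)}\right) x = \left(-5 - \left(\frac{3}{2} - \frac{i \sqrt{2}}{2}\right)\right) \left(-2080\right) = \left(- \frac{13}{2} + \frac{i \sqrt{2}}{2}\right) \left(-2080\right) = 13520 - 1040 i \sqrt{2}$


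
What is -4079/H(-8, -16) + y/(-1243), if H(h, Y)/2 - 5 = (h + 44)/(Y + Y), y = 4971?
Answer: -20434889/38533 ≈ -530.32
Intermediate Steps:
H(h, Y) = 10 + (44 + h)/Y (H(h, Y) = 10 + 2*((h + 44)/(Y + Y)) = 10 + 2*((44 + h)/((2*Y))) = 10 + 2*((44 + h)*(1/(2*Y))) = 10 + 2*((44 + h)/(2*Y)) = 10 + (44 + h)/Y)
-4079/H(-8, -16) + y/(-1243) = -4079*(-16/(44 - 8 + 10*(-16))) + 4971/(-1243) = -4079*(-16/(44 - 8 - 160)) + 4971*(-1/1243) = -4079/((-1/16*(-124))) - 4971/1243 = -4079/31/4 - 4971/1243 = -4079*4/31 - 4971/1243 = -16316/31 - 4971/1243 = -20434889/38533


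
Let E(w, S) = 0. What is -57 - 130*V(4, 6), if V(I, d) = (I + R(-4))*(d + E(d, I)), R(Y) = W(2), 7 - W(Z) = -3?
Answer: -10977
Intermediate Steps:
W(Z) = 10 (W(Z) = 7 - 1*(-3) = 7 + 3 = 10)
R(Y) = 10
V(I, d) = d*(10 + I) (V(I, d) = (I + 10)*(d + 0) = (10 + I)*d = d*(10 + I))
-57 - 130*V(4, 6) = -57 - 780*(10 + 4) = -57 - 780*14 = -57 - 130*84 = -57 - 10920 = -10977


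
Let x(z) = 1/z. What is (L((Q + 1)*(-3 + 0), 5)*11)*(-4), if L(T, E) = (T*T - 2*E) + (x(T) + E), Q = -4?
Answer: -30140/9 ≈ -3348.9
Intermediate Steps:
L(T, E) = 1/T + T² - E (L(T, E) = (T*T - 2*E) + (1/T + E) = (T² - 2*E) + (E + 1/T) = 1/T + T² - E)
(L((Q + 1)*(-3 + 0), 5)*11)*(-4) = ((1/((-4 + 1)*(-3 + 0)) + ((-4 + 1)*(-3 + 0))² - 1*5)*11)*(-4) = ((1/(-3*(-3)) + (-3*(-3))² - 5)*11)*(-4) = ((1/9 + 9² - 5)*11)*(-4) = ((⅑ + 81 - 5)*11)*(-4) = ((685/9)*11)*(-4) = (7535/9)*(-4) = -30140/9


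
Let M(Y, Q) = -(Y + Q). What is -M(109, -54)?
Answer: 55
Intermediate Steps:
M(Y, Q) = -Q - Y (M(Y, Q) = -(Q + Y) = -Q - Y)
-M(109, -54) = -(-1*(-54) - 1*109) = -(54 - 109) = -1*(-55) = 55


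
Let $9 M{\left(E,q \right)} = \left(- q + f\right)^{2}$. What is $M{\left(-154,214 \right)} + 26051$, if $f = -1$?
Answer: $\frac{280684}{9} \approx 31187.0$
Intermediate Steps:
$M{\left(E,q \right)} = \frac{\left(-1 - q\right)^{2}}{9}$ ($M{\left(E,q \right)} = \frac{\left(- q - 1\right)^{2}}{9} = \frac{\left(-1 - q\right)^{2}}{9}$)
$M{\left(-154,214 \right)} + 26051 = \frac{\left(1 + 214\right)^{2}}{9} + 26051 = \frac{215^{2}}{9} + 26051 = \frac{1}{9} \cdot 46225 + 26051 = \frac{46225}{9} + 26051 = \frac{280684}{9}$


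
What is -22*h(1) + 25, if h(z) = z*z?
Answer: 3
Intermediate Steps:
h(z) = z**2
-22*h(1) + 25 = -22*1**2 + 25 = -22*1 + 25 = -22 + 25 = 3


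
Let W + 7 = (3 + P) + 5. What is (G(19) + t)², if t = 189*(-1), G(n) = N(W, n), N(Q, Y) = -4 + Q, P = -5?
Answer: 38809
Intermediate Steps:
W = -4 (W = -7 + ((3 - 5) + 5) = -7 + (-2 + 5) = -7 + 3 = -4)
G(n) = -8 (G(n) = -4 - 4 = -8)
t = -189
(G(19) + t)² = (-8 - 189)² = (-197)² = 38809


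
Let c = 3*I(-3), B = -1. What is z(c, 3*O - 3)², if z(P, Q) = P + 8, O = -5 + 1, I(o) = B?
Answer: 25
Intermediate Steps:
I(o) = -1
O = -4
c = -3 (c = 3*(-1) = -3)
z(P, Q) = 8 + P
z(c, 3*O - 3)² = (8 - 3)² = 5² = 25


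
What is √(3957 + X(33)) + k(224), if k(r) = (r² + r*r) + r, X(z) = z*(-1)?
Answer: 100576 + 6*√109 ≈ 1.0064e+5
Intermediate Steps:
X(z) = -z
k(r) = r + 2*r² (k(r) = (r² + r²) + r = 2*r² + r = r + 2*r²)
√(3957 + X(33)) + k(224) = √(3957 - 1*33) + 224*(1 + 2*224) = √(3957 - 33) + 224*(1 + 448) = √3924 + 224*449 = 6*√109 + 100576 = 100576 + 6*√109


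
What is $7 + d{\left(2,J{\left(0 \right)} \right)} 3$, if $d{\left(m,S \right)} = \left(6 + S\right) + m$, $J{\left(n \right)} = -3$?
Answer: $22$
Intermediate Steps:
$d{\left(m,S \right)} = 6 + S + m$
$7 + d{\left(2,J{\left(0 \right)} \right)} 3 = 7 + \left(6 - 3 + 2\right) 3 = 7 + 5 \cdot 3 = 7 + 15 = 22$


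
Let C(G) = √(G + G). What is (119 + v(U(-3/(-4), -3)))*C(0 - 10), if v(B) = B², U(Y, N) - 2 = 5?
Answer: 336*I*√5 ≈ 751.32*I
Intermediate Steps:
U(Y, N) = 7 (U(Y, N) = 2 + 5 = 7)
C(G) = √2*√G (C(G) = √(2*G) = √2*√G)
(119 + v(U(-3/(-4), -3)))*C(0 - 10) = (119 + 7²)*(√2*√(0 - 10)) = (119 + 49)*(√2*√(-10)) = 168*(√2*(I*√10)) = 168*(2*I*√5) = 336*I*√5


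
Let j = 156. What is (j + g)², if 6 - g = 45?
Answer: 13689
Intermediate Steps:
g = -39 (g = 6 - 1*45 = 6 - 45 = -39)
(j + g)² = (156 - 39)² = 117² = 13689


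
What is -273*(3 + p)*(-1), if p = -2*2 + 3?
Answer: 546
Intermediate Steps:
p = -1 (p = -4 + 3 = -1)
-273*(3 + p)*(-1) = -273*(3 - 1)*(-1) = -546*(-1) = -273*(-2) = 546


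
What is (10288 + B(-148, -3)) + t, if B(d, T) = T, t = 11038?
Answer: 21323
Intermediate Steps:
(10288 + B(-148, -3)) + t = (10288 - 3) + 11038 = 10285 + 11038 = 21323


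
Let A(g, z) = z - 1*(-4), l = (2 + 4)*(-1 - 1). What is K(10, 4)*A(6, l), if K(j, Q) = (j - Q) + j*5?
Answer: -448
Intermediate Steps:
l = -12 (l = 6*(-2) = -12)
K(j, Q) = -Q + 6*j (K(j, Q) = (j - Q) + 5*j = -Q + 6*j)
A(g, z) = 4 + z (A(g, z) = z + 4 = 4 + z)
K(10, 4)*A(6, l) = (-1*4 + 6*10)*(4 - 12) = (-4 + 60)*(-8) = 56*(-8) = -448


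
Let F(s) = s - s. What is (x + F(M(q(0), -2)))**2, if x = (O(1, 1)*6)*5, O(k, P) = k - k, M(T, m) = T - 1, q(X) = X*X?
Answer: 0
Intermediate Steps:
q(X) = X**2
M(T, m) = -1 + T
O(k, P) = 0
x = 0 (x = (0*6)*5 = 0*5 = 0)
F(s) = 0
(x + F(M(q(0), -2)))**2 = (0 + 0)**2 = 0**2 = 0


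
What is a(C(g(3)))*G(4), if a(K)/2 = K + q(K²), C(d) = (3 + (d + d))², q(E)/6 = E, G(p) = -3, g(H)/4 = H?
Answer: -19136250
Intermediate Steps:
g(H) = 4*H
q(E) = 6*E
C(d) = (3 + 2*d)²
a(K) = 2*K + 12*K² (a(K) = 2*(K + 6*K²) = 2*K + 12*K²)
a(C(g(3)))*G(4) = (2*(3 + 2*(4*3))²*(1 + 6*(3 + 2*(4*3))²))*(-3) = (2*(3 + 2*12)²*(1 + 6*(3 + 2*12)²))*(-3) = (2*(3 + 24)²*(1 + 6*(3 + 24)²))*(-3) = (2*27²*(1 + 6*27²))*(-3) = (2*729*(1 + 6*729))*(-3) = (2*729*(1 + 4374))*(-3) = (2*729*4375)*(-3) = 6378750*(-3) = -19136250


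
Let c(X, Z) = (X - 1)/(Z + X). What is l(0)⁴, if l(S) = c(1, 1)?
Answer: 0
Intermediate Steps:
c(X, Z) = (-1 + X)/(X + Z)
l(S) = 0 (l(S) = (-1 + 1)/(1 + 1) = 0/2 = (½)*0 = 0)
l(0)⁴ = 0⁴ = 0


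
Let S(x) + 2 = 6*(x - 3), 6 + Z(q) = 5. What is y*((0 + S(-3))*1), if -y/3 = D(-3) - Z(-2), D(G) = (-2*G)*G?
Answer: -1938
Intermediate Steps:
Z(q) = -1 (Z(q) = -6 + 5 = -1)
S(x) = -20 + 6*x (S(x) = -2 + 6*(x - 3) = -2 + 6*(-3 + x) = -2 + (-18 + 6*x) = -20 + 6*x)
D(G) = -2*G**2
y = 51 (y = -3*(-2*(-3)**2 - 1*(-1)) = -3*(-2*9 + 1) = -3*(-18 + 1) = -3*(-17) = 51)
y*((0 + S(-3))*1) = 51*((0 + (-20 + 6*(-3)))*1) = 51*((0 + (-20 - 18))*1) = 51*((0 - 38)*1) = 51*(-38*1) = 51*(-38) = -1938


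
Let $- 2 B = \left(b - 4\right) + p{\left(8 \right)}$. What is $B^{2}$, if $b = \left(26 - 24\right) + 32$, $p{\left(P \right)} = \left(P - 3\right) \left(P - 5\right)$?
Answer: $\frac{2025}{4} \approx 506.25$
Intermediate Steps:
$p{\left(P \right)} = \left(-5 + P\right) \left(-3 + P\right)$ ($p{\left(P \right)} = \left(-3 + P\right) \left(-5 + P\right) = \left(-5 + P\right) \left(-3 + P\right)$)
$b = 34$ ($b = 2 + 32 = 34$)
$B = - \frac{45}{2}$ ($B = - \frac{\left(34 - 4\right) + \left(15 + 8^{2} - 64\right)}{2} = - \frac{30 + \left(15 + 64 - 64\right)}{2} = - \frac{30 + 15}{2} = \left(- \frac{1}{2}\right) 45 = - \frac{45}{2} \approx -22.5$)
$B^{2} = \left(- \frac{45}{2}\right)^{2} = \frac{2025}{4}$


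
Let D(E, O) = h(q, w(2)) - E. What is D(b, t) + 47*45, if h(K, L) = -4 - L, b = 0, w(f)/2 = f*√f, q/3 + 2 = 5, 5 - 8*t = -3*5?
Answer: 2111 - 4*√2 ≈ 2105.3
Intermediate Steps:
t = 5/2 (t = 5/8 - (-3)*5/8 = 5/8 - ⅛*(-15) = 5/8 + 15/8 = 5/2 ≈ 2.5000)
q = 9 (q = -6 + 3*5 = -6 + 15 = 9)
w(f) = 2*f^(3/2) (w(f) = 2*(f*√f) = 2*f^(3/2))
D(E, O) = -4 - E - 4*√2 (D(E, O) = (-4 - 2*2^(3/2)) - E = (-4 - 2*2*√2) - E = (-4 - 4*√2) - E = -4 - E - 4*√2)
D(b, t) + 47*45 = (-4 - 1*0 - 4*√2) + 47*45 = (-4 + 0 - 4*√2) + 2115 = (-4 - 4*√2) + 2115 = 2111 - 4*√2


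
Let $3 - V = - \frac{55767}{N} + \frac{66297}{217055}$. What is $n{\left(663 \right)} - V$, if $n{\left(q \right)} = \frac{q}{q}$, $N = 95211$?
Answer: $- \frac{15708116576}{6888674535} \approx -2.2803$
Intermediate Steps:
$n{\left(q \right)} = 1$
$V = \frac{22596791111}{6888674535}$ ($V = 3 - \left(- \frac{55767}{95211} + \frac{66297}{217055}\right) = 3 - \left(\left(-55767\right) \frac{1}{95211} + 66297 \cdot \frac{1}{217055}\right) = 3 - \left(- \frac{18589}{31737} + \frac{66297}{217055}\right) = 3 - - \frac{1930767506}{6888674535} = 3 + \frac{1930767506}{6888674535} = \frac{22596791111}{6888674535} \approx 3.2803$)
$n{\left(663 \right)} - V = 1 - \frac{22596791111}{6888674535} = - \frac{15708116576}{6888674535}$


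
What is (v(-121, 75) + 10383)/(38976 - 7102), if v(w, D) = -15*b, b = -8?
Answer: 10503/31874 ≈ 0.32952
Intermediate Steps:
v(w, D) = 120 (v(w, D) = -15*(-8) = 120)
(v(-121, 75) + 10383)/(38976 - 7102) = (120 + 10383)/(38976 - 7102) = 10503/31874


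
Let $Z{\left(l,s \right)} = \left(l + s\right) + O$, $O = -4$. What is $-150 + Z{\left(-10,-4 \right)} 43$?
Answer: $-924$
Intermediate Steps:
$Z{\left(l,s \right)} = -4 + l + s$ ($Z{\left(l,s \right)} = \left(l + s\right) - 4 = -4 + l + s$)
$-150 + Z{\left(-10,-4 \right)} 43 = -150 + \left(-4 - 10 - 4\right) 43 = -150 - 774 = -924$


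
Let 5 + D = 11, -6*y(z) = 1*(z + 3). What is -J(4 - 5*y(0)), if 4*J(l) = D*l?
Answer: -39/4 ≈ -9.7500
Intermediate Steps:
y(z) = -½ - z/6 (y(z) = -(z + 3)/6 = -(3 + z)/6 = -½ - z/6)
D = 6 (D = -5 + 11 = 6)
J(l) = 3*l/2 (J(l) = (6*l)/4 = 3*l/2)
-J(4 - 5*y(0)) = -3*(4 - 5*(-½ - ⅙*0))/2 = -3*(4 - 5*(-½ + 0))/2 = -3*(4 - 5*(-½))/2 = -3*(4 + 5/2)/2 = -3*13/(2*2) = -1*39/4 = -39/4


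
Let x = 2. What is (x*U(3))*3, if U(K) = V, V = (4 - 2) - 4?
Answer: -12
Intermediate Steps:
V = -2 (V = 2 - 4 = -2)
U(K) = -2
(x*U(3))*3 = (2*(-2))*3 = -4*3 = -12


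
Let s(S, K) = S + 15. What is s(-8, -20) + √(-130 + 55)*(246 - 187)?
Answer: 7 + 295*I*√3 ≈ 7.0 + 510.96*I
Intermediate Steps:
s(S, K) = 15 + S
s(-8, -20) + √(-130 + 55)*(246 - 187) = (15 - 8) + √(-130 + 55)*(246 - 187) = 7 + √(-75)*59 = 7 + (5*I*√3)*59 = 7 + 295*I*√3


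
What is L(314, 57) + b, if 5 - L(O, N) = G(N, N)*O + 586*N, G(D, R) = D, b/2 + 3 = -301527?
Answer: -654355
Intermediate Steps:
b = -603060 (b = -6 + 2*(-301527) = -6 - 603054 = -603060)
L(O, N) = 5 - 586*N - N*O (L(O, N) = 5 - (N*O + 586*N) = 5 - (586*N + N*O) = 5 + (-586*N - N*O) = 5 - 586*N - N*O)
L(314, 57) + b = (5 - 586*57 - 1*57*314) - 603060 = (5 - 33402 - 17898) - 603060 = -51295 - 603060 = -654355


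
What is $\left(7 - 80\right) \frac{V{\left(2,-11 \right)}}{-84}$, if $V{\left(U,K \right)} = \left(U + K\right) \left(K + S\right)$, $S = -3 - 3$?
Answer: $\frac{3723}{28} \approx 132.96$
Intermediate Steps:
$S = -6$ ($S = -3 - 3 = -6$)
$V{\left(U,K \right)} = \left(-6 + K\right) \left(K + U\right)$ ($V{\left(U,K \right)} = \left(U + K\right) \left(K - 6\right) = \left(K + U\right) \left(-6 + K\right) = \left(-6 + K\right) \left(K + U\right)$)
$\left(7 - 80\right) \frac{V{\left(2,-11 \right)}}{-84} = \left(7 - 80\right) \frac{\left(-11\right)^{2} - -66 - 12 - 22}{-84} = - 73 \left(121 + 66 - 12 - 22\right) \left(- \frac{1}{84}\right) = - 73 \cdot 153 \left(- \frac{1}{84}\right) = \left(-73\right) \left(- \frac{51}{28}\right) = \frac{3723}{28}$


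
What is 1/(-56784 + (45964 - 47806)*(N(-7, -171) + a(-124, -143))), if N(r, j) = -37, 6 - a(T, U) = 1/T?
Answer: 62/18795 ≈ 0.0032987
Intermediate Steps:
a(T, U) = 6 - 1/T
1/(-56784 + (45964 - 47806)*(N(-7, -171) + a(-124, -143))) = 1/(-56784 + (45964 - 47806)*(-37 + (6 - 1/(-124)))) = 1/(-56784 - 1842*(-37 + (6 - 1*(-1/124)))) = 1/(-56784 - 1842*(-37 + (6 + 1/124))) = 1/(-56784 - 1842*(-37 + 745/124)) = 1/(-56784 - 1842*(-3843/124)) = 1/(-56784 + 3539403/62) = 1/(18795/62) = 62/18795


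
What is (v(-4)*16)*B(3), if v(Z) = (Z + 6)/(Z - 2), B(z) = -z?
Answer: 16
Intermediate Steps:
v(Z) = (6 + Z)/(-2 + Z)
(v(-4)*16)*B(3) = (((6 - 4)/(-2 - 4))*16)*(-1*3) = ((2/(-6))*16)*(-3) = (-⅙*2*16)*(-3) = -⅓*16*(-3) = -16/3*(-3) = 16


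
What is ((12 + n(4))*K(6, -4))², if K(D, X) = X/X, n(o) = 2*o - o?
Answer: 256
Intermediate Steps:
n(o) = o
K(D, X) = 1
((12 + n(4))*K(6, -4))² = ((12 + 4)*1)² = (16*1)² = 16² = 256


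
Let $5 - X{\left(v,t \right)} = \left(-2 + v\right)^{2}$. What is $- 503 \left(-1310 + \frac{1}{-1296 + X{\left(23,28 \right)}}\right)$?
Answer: $\frac{1141267263}{1732} \approx 6.5893 \cdot 10^{5}$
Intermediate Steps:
$X{\left(v,t \right)} = 5 - \left(-2 + v\right)^{2}$
$- 503 \left(-1310 + \frac{1}{-1296 + X{\left(23,28 \right)}}\right) = - 503 \left(-1310 + \frac{1}{-1296 + \left(5 - \left(-2 + 23\right)^{2}\right)}\right) = - 503 \left(-1310 + \frac{1}{-1296 + \left(5 - 21^{2}\right)}\right) = - 503 \left(-1310 + \frac{1}{-1296 + \left(5 - 441\right)}\right) = - 503 \left(-1310 + \frac{1}{-1296 - 436}\right) = - 503 \left(-1310 + \frac{1}{-1732}\right) = - 503 \left(-1310 - \frac{1}{1732}\right) = \left(-503\right) \left(- \frac{2268921}{1732}\right) = \frac{1141267263}{1732}$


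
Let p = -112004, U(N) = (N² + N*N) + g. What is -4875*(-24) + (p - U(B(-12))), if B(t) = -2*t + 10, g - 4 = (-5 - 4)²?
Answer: 2599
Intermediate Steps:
g = 85 (g = 4 + (-5 - 4)² = 4 + (-9)² = 4 + 81 = 85)
B(t) = 10 - 2*t
U(N) = 85 + 2*N² (U(N) = (N² + N*N) + 85 = (N² + N²) + 85 = 2*N² + 85 = 85 + 2*N²)
-4875*(-24) + (p - U(B(-12))) = -4875*(-24) + (-112004 - (85 + 2*(10 - 2*(-12))²)) = 117000 + (-112004 - (85 + 2*(10 + 24)²)) = 117000 + (-112004 - (85 + 2*34²)) = 117000 + (-112004 - (85 + 2*1156)) = 117000 + (-112004 - (85 + 2312)) = 117000 + (-112004 - 1*2397) = 117000 + (-112004 - 2397) = 117000 - 114401 = 2599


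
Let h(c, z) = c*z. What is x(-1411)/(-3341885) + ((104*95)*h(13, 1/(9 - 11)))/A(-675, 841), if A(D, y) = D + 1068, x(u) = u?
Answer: -214615300177/1313360805 ≈ -163.41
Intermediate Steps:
A(D, y) = 1068 + D
x(-1411)/(-3341885) + ((104*95)*h(13, 1/(9 - 11)))/A(-675, 841) = -1411/(-3341885) + ((104*95)*(13/(9 - 11)))/(1068 - 675) = -1411*(-1/3341885) + (9880*(13/(-2)))/393 = 1411/3341885 + (9880*(13*(-½)))*(1/393) = 1411/3341885 + (9880*(-13/2))*(1/393) = 1411/3341885 - 64220*1/393 = 1411/3341885 - 64220/393 = -214615300177/1313360805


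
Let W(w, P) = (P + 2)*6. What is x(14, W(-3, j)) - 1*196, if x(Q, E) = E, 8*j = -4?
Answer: -187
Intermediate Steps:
j = -½ (j = (⅛)*(-4) = -½ ≈ -0.50000)
W(w, P) = 12 + 6*P (W(w, P) = (2 + P)*6 = 12 + 6*P)
x(14, W(-3, j)) - 1*196 = (12 + 6*(-½)) - 1*196 = (12 - 3) - 196 = 9 - 196 = -187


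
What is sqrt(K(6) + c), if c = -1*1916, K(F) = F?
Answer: I*sqrt(1910) ≈ 43.704*I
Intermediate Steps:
c = -1916
sqrt(K(6) + c) = sqrt(6 - 1916) = sqrt(-1910) = I*sqrt(1910)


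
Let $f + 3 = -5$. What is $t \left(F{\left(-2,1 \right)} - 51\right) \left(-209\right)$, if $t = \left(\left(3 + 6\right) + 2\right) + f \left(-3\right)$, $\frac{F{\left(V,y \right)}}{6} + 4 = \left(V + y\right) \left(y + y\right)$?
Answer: $636405$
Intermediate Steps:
$f = -8$ ($f = -3 - 5 = -8$)
$F{\left(V,y \right)} = -24 + 12 y \left(V + y\right)$ ($F{\left(V,y \right)} = -24 + 6 \left(V + y\right) \left(y + y\right) = -24 + 6 \left(V + y\right) 2 y = -24 + 6 \cdot 2 y \left(V + y\right) = -24 + 12 y \left(V + y\right)$)
$t = 35$ ($t = \left(\left(3 + 6\right) + 2\right) - -24 = \left(9 + 2\right) + 24 = 11 + 24 = 35$)
$t \left(F{\left(-2,1 \right)} - 51\right) \left(-209\right) = 35 \left(\left(-24 + 12 \cdot 1^{2} + 12 \left(-2\right) 1\right) - 51\right) \left(-209\right) = 35 \left(\left(-24 + 12 \cdot 1 - 24\right) - 51\right) \left(-209\right) = 35 \left(\left(-24 + 12 - 24\right) - 51\right) \left(-209\right) = 35 \left(-36 - 51\right) \left(-209\right) = 35 \left(-87\right) \left(-209\right) = \left(-3045\right) \left(-209\right) = 636405$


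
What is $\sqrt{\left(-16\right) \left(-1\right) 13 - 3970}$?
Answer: $3 i \sqrt{418} \approx 61.335 i$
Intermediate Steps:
$\sqrt{\left(-16\right) \left(-1\right) 13 - 3970} = \sqrt{16 \cdot 13 - 3970} = \sqrt{208 - 3970} = \sqrt{-3762} = 3 i \sqrt{418}$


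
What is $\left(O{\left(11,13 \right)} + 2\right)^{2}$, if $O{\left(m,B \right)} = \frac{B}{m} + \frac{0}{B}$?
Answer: $\frac{1225}{121} \approx 10.124$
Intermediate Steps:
$O{\left(m,B \right)} = \frac{B}{m}$ ($O{\left(m,B \right)} = \frac{B}{m} + 0 = \frac{B}{m}$)
$\left(O{\left(11,13 \right)} + 2\right)^{2} = \left(\frac{13}{11} + 2\right)^{2} = \left(\frac{35}{11}\right)^{2} = \frac{1225}{121}$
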